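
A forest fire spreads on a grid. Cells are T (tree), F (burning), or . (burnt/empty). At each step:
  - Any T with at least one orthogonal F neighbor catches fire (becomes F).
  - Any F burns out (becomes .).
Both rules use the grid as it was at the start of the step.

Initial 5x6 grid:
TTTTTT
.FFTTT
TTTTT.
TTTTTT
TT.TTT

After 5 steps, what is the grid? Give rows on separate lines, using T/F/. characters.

Step 1: 5 trees catch fire, 2 burn out
  TFFTTT
  ...FTT
  TFFTT.
  TTTTTT
  TT.TTT
Step 2: 7 trees catch fire, 5 burn out
  F..FTT
  ....FT
  F..FT.
  TFFTTT
  TT.TTT
Step 3: 6 trees catch fire, 7 burn out
  ....FT
  .....F
  ....F.
  F..FTT
  TF.TTT
Step 4: 4 trees catch fire, 6 burn out
  .....F
  ......
  ......
  ....FT
  F..FTT
Step 5: 2 trees catch fire, 4 burn out
  ......
  ......
  ......
  .....F
  ....FT

......
......
......
.....F
....FT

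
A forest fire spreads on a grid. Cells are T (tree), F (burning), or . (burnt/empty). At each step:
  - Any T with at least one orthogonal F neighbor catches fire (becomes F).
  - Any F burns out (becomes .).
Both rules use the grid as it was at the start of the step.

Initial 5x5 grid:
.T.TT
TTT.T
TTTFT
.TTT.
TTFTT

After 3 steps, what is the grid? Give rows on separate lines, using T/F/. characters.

Step 1: 6 trees catch fire, 2 burn out
  .T.TT
  TTT.T
  TTF.F
  .TFF.
  TF.FT
Step 2: 6 trees catch fire, 6 burn out
  .T.TT
  TTF.F
  TF...
  .F...
  F...F
Step 3: 3 trees catch fire, 6 burn out
  .T.TF
  TF...
  F....
  .....
  .....

.T.TF
TF...
F....
.....
.....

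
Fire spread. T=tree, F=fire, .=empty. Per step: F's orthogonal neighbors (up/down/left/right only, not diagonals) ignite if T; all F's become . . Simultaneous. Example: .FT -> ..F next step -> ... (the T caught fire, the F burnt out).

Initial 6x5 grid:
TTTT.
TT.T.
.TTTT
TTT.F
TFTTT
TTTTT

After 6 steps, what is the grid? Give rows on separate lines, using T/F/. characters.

Step 1: 6 trees catch fire, 2 burn out
  TTTT.
  TT.T.
  .TTTF
  TFT..
  F.FTF
  TFTTT
Step 2: 8 trees catch fire, 6 burn out
  TTTT.
  TT.T.
  .FTF.
  F.F..
  ...F.
  F.FTF
Step 3: 4 trees catch fire, 8 burn out
  TTTT.
  TF.F.
  ..F..
  .....
  .....
  ...F.
Step 4: 3 trees catch fire, 4 burn out
  TFTF.
  F....
  .....
  .....
  .....
  .....
Step 5: 2 trees catch fire, 3 burn out
  F.F..
  .....
  .....
  .....
  .....
  .....
Step 6: 0 trees catch fire, 2 burn out
  .....
  .....
  .....
  .....
  .....
  .....

.....
.....
.....
.....
.....
.....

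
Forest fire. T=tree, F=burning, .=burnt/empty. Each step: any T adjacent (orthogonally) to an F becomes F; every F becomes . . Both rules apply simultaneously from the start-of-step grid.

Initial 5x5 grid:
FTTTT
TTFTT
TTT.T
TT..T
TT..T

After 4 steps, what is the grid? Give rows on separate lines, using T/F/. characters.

Step 1: 6 trees catch fire, 2 burn out
  .FFTT
  FF.FT
  TTF.T
  TT..T
  TT..T
Step 2: 4 trees catch fire, 6 burn out
  ...FT
  ....F
  FF..T
  TT..T
  TT..T
Step 3: 4 trees catch fire, 4 burn out
  ....F
  .....
  ....F
  FF..T
  TT..T
Step 4: 3 trees catch fire, 4 burn out
  .....
  .....
  .....
  ....F
  FF..T

.....
.....
.....
....F
FF..T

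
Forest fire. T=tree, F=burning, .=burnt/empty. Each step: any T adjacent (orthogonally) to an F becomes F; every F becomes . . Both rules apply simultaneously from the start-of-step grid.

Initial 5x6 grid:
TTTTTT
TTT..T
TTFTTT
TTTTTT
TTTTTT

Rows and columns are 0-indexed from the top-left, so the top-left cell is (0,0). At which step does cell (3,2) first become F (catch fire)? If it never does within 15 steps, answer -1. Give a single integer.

Step 1: cell (3,2)='F' (+4 fires, +1 burnt)
  -> target ignites at step 1
Step 2: cell (3,2)='.' (+7 fires, +4 burnt)
Step 3: cell (3,2)='.' (+8 fires, +7 burnt)
Step 4: cell (3,2)='.' (+6 fires, +8 burnt)
Step 5: cell (3,2)='.' (+2 fires, +6 burnt)
Step 6: cell (3,2)='.' (+0 fires, +2 burnt)
  fire out at step 6

1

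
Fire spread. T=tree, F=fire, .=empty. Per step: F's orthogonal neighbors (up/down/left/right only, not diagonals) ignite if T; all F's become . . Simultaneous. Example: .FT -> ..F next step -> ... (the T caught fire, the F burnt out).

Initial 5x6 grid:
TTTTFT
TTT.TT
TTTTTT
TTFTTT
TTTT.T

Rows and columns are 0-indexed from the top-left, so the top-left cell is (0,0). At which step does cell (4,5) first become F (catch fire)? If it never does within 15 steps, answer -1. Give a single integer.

Step 1: cell (4,5)='T' (+7 fires, +2 burnt)
Step 2: cell (4,5)='T' (+10 fires, +7 burnt)
Step 3: cell (4,5)='T' (+6 fires, +10 burnt)
Step 4: cell (4,5)='F' (+3 fires, +6 burnt)
  -> target ignites at step 4
Step 5: cell (4,5)='.' (+0 fires, +3 burnt)
  fire out at step 5

4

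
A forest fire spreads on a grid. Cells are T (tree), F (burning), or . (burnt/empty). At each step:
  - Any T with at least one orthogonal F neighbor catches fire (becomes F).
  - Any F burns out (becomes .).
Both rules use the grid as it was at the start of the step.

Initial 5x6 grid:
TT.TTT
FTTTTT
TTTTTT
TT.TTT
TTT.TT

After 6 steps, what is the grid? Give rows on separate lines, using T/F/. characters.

Step 1: 3 trees catch fire, 1 burn out
  FT.TTT
  .FTTTT
  FTTTTT
  TT.TTT
  TTT.TT
Step 2: 4 trees catch fire, 3 burn out
  .F.TTT
  ..FTTT
  .FTTTT
  FT.TTT
  TTT.TT
Step 3: 4 trees catch fire, 4 burn out
  ...TTT
  ...FTT
  ..FTTT
  .F.TTT
  FTT.TT
Step 4: 4 trees catch fire, 4 burn out
  ...FTT
  ....FT
  ...FTT
  ...TTT
  .FT.TT
Step 5: 5 trees catch fire, 4 burn out
  ....FT
  .....F
  ....FT
  ...FTT
  ..F.TT
Step 6: 3 trees catch fire, 5 burn out
  .....F
  ......
  .....F
  ....FT
  ....TT

.....F
......
.....F
....FT
....TT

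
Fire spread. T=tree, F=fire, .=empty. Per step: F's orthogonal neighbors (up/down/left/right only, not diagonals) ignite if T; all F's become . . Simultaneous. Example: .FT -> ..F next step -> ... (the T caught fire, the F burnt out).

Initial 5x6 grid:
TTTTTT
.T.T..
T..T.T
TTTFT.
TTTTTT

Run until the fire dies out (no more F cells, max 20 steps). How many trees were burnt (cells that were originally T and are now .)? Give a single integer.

Answer: 20

Derivation:
Step 1: +4 fires, +1 burnt (F count now 4)
Step 2: +4 fires, +4 burnt (F count now 4)
Step 3: +4 fires, +4 burnt (F count now 4)
Step 4: +4 fires, +4 burnt (F count now 4)
Step 5: +2 fires, +4 burnt (F count now 2)
Step 6: +2 fires, +2 burnt (F count now 2)
Step 7: +0 fires, +2 burnt (F count now 0)
Fire out after step 7
Initially T: 21, now '.': 29
Total burnt (originally-T cells now '.'): 20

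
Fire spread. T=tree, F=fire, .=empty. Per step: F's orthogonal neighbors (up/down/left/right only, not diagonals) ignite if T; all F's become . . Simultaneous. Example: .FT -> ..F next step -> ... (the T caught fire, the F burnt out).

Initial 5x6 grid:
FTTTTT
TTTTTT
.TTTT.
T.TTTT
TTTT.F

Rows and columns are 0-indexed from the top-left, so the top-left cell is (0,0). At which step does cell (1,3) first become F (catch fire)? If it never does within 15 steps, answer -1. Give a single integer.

Step 1: cell (1,3)='T' (+3 fires, +2 burnt)
Step 2: cell (1,3)='T' (+3 fires, +3 burnt)
Step 3: cell (1,3)='T' (+5 fires, +3 burnt)
Step 4: cell (1,3)='F' (+7 fires, +5 burnt)
  -> target ignites at step 4
Step 5: cell (1,3)='.' (+3 fires, +7 burnt)
Step 6: cell (1,3)='.' (+1 fires, +3 burnt)
Step 7: cell (1,3)='.' (+1 fires, +1 burnt)
Step 8: cell (1,3)='.' (+1 fires, +1 burnt)
Step 9: cell (1,3)='.' (+0 fires, +1 burnt)
  fire out at step 9

4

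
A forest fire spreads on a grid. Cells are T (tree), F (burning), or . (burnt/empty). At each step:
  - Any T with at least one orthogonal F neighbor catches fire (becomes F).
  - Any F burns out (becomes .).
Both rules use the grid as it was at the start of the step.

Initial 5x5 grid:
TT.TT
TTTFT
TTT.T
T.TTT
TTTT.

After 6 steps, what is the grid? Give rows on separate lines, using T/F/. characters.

Step 1: 3 trees catch fire, 1 burn out
  TT.FT
  TTF.F
  TTT.T
  T.TTT
  TTTT.
Step 2: 4 trees catch fire, 3 burn out
  TT..F
  TF...
  TTF.F
  T.TTT
  TTTT.
Step 3: 5 trees catch fire, 4 burn out
  TF...
  F....
  TF...
  T.FTF
  TTTT.
Step 4: 4 trees catch fire, 5 burn out
  F....
  .....
  F....
  T..F.
  TTFT.
Step 5: 3 trees catch fire, 4 burn out
  .....
  .....
  .....
  F....
  TF.F.
Step 6: 1 trees catch fire, 3 burn out
  .....
  .....
  .....
  .....
  F....

.....
.....
.....
.....
F....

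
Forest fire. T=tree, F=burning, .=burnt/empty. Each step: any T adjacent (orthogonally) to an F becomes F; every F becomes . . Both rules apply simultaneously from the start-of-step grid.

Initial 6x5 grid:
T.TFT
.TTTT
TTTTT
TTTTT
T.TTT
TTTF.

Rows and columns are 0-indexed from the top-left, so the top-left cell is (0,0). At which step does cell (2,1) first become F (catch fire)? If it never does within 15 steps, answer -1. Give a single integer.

Step 1: cell (2,1)='T' (+5 fires, +2 burnt)
Step 2: cell (2,1)='T' (+7 fires, +5 burnt)
Step 3: cell (2,1)='T' (+6 fires, +7 burnt)
Step 4: cell (2,1)='F' (+3 fires, +6 burnt)
  -> target ignites at step 4
Step 5: cell (2,1)='.' (+2 fires, +3 burnt)
Step 6: cell (2,1)='.' (+0 fires, +2 burnt)
  fire out at step 6

4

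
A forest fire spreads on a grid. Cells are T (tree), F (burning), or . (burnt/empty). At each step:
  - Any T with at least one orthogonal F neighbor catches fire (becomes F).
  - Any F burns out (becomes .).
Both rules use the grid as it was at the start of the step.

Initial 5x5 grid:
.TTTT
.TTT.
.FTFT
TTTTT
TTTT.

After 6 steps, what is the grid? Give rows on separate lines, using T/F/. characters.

Step 1: 6 trees catch fire, 2 burn out
  .TTTT
  .FTF.
  ..F.F
  TFTFT
  TTTT.
Step 2: 8 trees catch fire, 6 burn out
  .FTFT
  ..F..
  .....
  F.F.F
  TFTF.
Step 3: 4 trees catch fire, 8 burn out
  ..F.F
  .....
  .....
  .....
  F.F..
Step 4: 0 trees catch fire, 4 burn out
  .....
  .....
  .....
  .....
  .....
Step 5: 0 trees catch fire, 0 burn out
  .....
  .....
  .....
  .....
  .....
Step 6: 0 trees catch fire, 0 burn out
  .....
  .....
  .....
  .....
  .....

.....
.....
.....
.....
.....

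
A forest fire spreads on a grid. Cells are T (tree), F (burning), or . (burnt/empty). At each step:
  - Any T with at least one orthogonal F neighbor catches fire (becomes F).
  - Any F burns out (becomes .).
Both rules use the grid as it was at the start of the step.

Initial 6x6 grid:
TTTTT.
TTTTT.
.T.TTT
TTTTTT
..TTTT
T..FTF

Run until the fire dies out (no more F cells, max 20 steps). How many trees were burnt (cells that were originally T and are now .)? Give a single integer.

Answer: 25

Derivation:
Step 1: +3 fires, +2 burnt (F count now 3)
Step 2: +4 fires, +3 burnt (F count now 4)
Step 3: +4 fires, +4 burnt (F count now 4)
Step 4: +3 fires, +4 burnt (F count now 3)
Step 5: +5 fires, +3 burnt (F count now 5)
Step 6: +3 fires, +5 burnt (F count now 3)
Step 7: +2 fires, +3 burnt (F count now 2)
Step 8: +1 fires, +2 burnt (F count now 1)
Step 9: +0 fires, +1 burnt (F count now 0)
Fire out after step 9
Initially T: 26, now '.': 35
Total burnt (originally-T cells now '.'): 25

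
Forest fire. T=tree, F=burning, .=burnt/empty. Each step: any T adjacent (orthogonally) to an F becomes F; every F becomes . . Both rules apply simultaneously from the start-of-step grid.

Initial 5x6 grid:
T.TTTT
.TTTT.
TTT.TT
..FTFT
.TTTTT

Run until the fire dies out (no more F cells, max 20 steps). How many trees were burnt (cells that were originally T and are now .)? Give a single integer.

Answer: 20

Derivation:
Step 1: +6 fires, +2 burnt (F count now 6)
Step 2: +7 fires, +6 burnt (F count now 7)
Step 3: +5 fires, +7 burnt (F count now 5)
Step 4: +2 fires, +5 burnt (F count now 2)
Step 5: +0 fires, +2 burnt (F count now 0)
Fire out after step 5
Initially T: 21, now '.': 29
Total burnt (originally-T cells now '.'): 20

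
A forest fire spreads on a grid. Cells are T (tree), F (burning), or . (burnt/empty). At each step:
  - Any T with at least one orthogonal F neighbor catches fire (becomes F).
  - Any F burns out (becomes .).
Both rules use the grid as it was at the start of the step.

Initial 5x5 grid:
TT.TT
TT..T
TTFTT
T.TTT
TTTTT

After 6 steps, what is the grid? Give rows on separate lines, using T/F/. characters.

Step 1: 3 trees catch fire, 1 burn out
  TT.TT
  TT..T
  TF.FT
  T.FTT
  TTTTT
Step 2: 5 trees catch fire, 3 burn out
  TT.TT
  TF..T
  F...F
  T..FT
  TTFTT
Step 3: 7 trees catch fire, 5 burn out
  TF.TT
  F...F
  .....
  F...F
  TF.FT
Step 4: 4 trees catch fire, 7 burn out
  F..TF
  .....
  .....
  .....
  F...F
Step 5: 1 trees catch fire, 4 burn out
  ...F.
  .....
  .....
  .....
  .....
Step 6: 0 trees catch fire, 1 burn out
  .....
  .....
  .....
  .....
  .....

.....
.....
.....
.....
.....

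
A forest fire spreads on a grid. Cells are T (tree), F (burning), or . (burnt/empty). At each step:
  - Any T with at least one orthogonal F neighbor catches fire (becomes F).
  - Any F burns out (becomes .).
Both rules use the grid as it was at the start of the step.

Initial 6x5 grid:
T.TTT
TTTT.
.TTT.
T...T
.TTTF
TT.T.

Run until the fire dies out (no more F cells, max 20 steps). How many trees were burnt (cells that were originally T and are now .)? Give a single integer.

Answer: 7

Derivation:
Step 1: +2 fires, +1 burnt (F count now 2)
Step 2: +2 fires, +2 burnt (F count now 2)
Step 3: +1 fires, +2 burnt (F count now 1)
Step 4: +1 fires, +1 burnt (F count now 1)
Step 5: +1 fires, +1 burnt (F count now 1)
Step 6: +0 fires, +1 burnt (F count now 0)
Fire out after step 6
Initially T: 19, now '.': 18
Total burnt (originally-T cells now '.'): 7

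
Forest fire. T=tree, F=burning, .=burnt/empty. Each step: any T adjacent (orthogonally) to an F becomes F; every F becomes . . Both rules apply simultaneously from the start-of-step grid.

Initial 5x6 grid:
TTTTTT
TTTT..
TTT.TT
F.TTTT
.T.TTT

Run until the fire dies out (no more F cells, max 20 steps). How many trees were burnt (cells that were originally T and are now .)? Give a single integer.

Answer: 22

Derivation:
Step 1: +1 fires, +1 burnt (F count now 1)
Step 2: +2 fires, +1 burnt (F count now 2)
Step 3: +3 fires, +2 burnt (F count now 3)
Step 4: +3 fires, +3 burnt (F count now 3)
Step 5: +3 fires, +3 burnt (F count now 3)
Step 6: +3 fires, +3 burnt (F count now 3)
Step 7: +4 fires, +3 burnt (F count now 4)
Step 8: +3 fires, +4 burnt (F count now 3)
Step 9: +0 fires, +3 burnt (F count now 0)
Fire out after step 9
Initially T: 23, now '.': 29
Total burnt (originally-T cells now '.'): 22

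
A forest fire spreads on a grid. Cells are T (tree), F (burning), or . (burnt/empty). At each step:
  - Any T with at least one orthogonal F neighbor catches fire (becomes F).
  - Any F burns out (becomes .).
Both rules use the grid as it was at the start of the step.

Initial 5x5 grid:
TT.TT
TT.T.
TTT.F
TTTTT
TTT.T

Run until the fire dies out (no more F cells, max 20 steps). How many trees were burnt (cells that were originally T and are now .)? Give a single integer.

Step 1: +1 fires, +1 burnt (F count now 1)
Step 2: +2 fires, +1 burnt (F count now 2)
Step 3: +1 fires, +2 burnt (F count now 1)
Step 4: +3 fires, +1 burnt (F count now 3)
Step 5: +3 fires, +3 burnt (F count now 3)
Step 6: +3 fires, +3 burnt (F count now 3)
Step 7: +2 fires, +3 burnt (F count now 2)
Step 8: +1 fires, +2 burnt (F count now 1)
Step 9: +0 fires, +1 burnt (F count now 0)
Fire out after step 9
Initially T: 19, now '.': 22
Total burnt (originally-T cells now '.'): 16

Answer: 16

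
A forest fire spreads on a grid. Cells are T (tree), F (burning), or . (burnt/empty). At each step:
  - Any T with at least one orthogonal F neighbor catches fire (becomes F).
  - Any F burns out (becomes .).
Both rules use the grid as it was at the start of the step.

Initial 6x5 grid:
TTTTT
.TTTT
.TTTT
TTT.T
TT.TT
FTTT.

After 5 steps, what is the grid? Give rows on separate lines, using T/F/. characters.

Step 1: 2 trees catch fire, 1 burn out
  TTTTT
  .TTTT
  .TTTT
  TTT.T
  FT.TT
  .FTT.
Step 2: 3 trees catch fire, 2 burn out
  TTTTT
  .TTTT
  .TTTT
  FTT.T
  .F.TT
  ..FT.
Step 3: 2 trees catch fire, 3 burn out
  TTTTT
  .TTTT
  .TTTT
  .FT.T
  ...TT
  ...F.
Step 4: 3 trees catch fire, 2 burn out
  TTTTT
  .TTTT
  .FTTT
  ..F.T
  ...FT
  .....
Step 5: 3 trees catch fire, 3 burn out
  TTTTT
  .FTTT
  ..FTT
  ....T
  ....F
  .....

TTTTT
.FTTT
..FTT
....T
....F
.....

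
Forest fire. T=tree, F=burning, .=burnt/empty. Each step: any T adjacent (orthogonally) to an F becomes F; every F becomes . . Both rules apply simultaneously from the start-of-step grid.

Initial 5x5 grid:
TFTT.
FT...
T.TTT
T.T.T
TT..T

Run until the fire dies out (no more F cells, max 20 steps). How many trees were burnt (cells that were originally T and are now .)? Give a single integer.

Step 1: +4 fires, +2 burnt (F count now 4)
Step 2: +2 fires, +4 burnt (F count now 2)
Step 3: +1 fires, +2 burnt (F count now 1)
Step 4: +1 fires, +1 burnt (F count now 1)
Step 5: +0 fires, +1 burnt (F count now 0)
Fire out after step 5
Initially T: 14, now '.': 19
Total burnt (originally-T cells now '.'): 8

Answer: 8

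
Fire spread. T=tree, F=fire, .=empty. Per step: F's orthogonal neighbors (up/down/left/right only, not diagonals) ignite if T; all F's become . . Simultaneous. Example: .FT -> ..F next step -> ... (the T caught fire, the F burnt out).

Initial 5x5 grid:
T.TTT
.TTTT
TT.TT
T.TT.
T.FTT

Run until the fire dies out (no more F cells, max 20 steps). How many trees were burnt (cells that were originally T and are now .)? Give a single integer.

Answer: 17

Derivation:
Step 1: +2 fires, +1 burnt (F count now 2)
Step 2: +2 fires, +2 burnt (F count now 2)
Step 3: +1 fires, +2 burnt (F count now 1)
Step 4: +2 fires, +1 burnt (F count now 2)
Step 5: +3 fires, +2 burnt (F count now 3)
Step 6: +3 fires, +3 burnt (F count now 3)
Step 7: +1 fires, +3 burnt (F count now 1)
Step 8: +1 fires, +1 burnt (F count now 1)
Step 9: +1 fires, +1 burnt (F count now 1)
Step 10: +1 fires, +1 burnt (F count now 1)
Step 11: +0 fires, +1 burnt (F count now 0)
Fire out after step 11
Initially T: 18, now '.': 24
Total burnt (originally-T cells now '.'): 17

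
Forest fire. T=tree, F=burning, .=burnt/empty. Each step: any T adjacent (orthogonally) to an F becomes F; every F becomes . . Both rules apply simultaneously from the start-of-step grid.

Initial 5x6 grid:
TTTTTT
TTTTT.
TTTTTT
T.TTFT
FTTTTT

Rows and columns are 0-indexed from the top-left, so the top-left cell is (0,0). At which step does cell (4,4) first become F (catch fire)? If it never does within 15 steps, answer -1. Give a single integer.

Step 1: cell (4,4)='F' (+6 fires, +2 burnt)
  -> target ignites at step 1
Step 2: cell (4,4)='.' (+8 fires, +6 burnt)
Step 3: cell (4,4)='.' (+5 fires, +8 burnt)
Step 4: cell (4,4)='.' (+5 fires, +5 burnt)
Step 5: cell (4,4)='.' (+2 fires, +5 burnt)
Step 6: cell (4,4)='.' (+0 fires, +2 burnt)
  fire out at step 6

1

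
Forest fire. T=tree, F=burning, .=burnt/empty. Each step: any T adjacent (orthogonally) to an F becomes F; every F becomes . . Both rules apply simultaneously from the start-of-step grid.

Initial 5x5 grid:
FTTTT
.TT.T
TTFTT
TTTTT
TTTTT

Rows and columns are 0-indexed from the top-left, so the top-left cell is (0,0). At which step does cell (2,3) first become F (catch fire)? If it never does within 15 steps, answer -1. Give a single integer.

Step 1: cell (2,3)='F' (+5 fires, +2 burnt)
  -> target ignites at step 1
Step 2: cell (2,3)='.' (+7 fires, +5 burnt)
Step 3: cell (2,3)='.' (+6 fires, +7 burnt)
Step 4: cell (2,3)='.' (+3 fires, +6 burnt)
Step 5: cell (2,3)='.' (+0 fires, +3 burnt)
  fire out at step 5

1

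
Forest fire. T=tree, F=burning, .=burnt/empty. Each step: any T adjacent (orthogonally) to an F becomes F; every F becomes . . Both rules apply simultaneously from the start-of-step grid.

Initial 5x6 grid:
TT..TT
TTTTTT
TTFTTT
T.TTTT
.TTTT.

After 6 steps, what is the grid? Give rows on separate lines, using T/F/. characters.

Step 1: 4 trees catch fire, 1 burn out
  TT..TT
  TTFTTT
  TF.FTT
  T.FTTT
  .TTTT.
Step 2: 6 trees catch fire, 4 burn out
  TT..TT
  TF.FTT
  F...FT
  T..FTT
  .TFTT.
Step 3: 8 trees catch fire, 6 burn out
  TF..TT
  F...FT
  .....F
  F...FT
  .F.FT.
Step 4: 5 trees catch fire, 8 burn out
  F...FT
  .....F
  ......
  .....F
  ....F.
Step 5: 1 trees catch fire, 5 burn out
  .....F
  ......
  ......
  ......
  ......
Step 6: 0 trees catch fire, 1 burn out
  ......
  ......
  ......
  ......
  ......

......
......
......
......
......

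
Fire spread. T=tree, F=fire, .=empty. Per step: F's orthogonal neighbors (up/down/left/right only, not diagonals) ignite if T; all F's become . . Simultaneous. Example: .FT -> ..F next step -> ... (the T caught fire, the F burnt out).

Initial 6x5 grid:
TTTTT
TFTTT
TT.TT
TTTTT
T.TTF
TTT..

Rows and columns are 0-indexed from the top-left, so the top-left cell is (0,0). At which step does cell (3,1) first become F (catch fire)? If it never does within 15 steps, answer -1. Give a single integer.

Step 1: cell (3,1)='T' (+6 fires, +2 burnt)
Step 2: cell (3,1)='F' (+8 fires, +6 burnt)
  -> target ignites at step 2
Step 3: cell (3,1)='.' (+6 fires, +8 burnt)
Step 4: cell (3,1)='.' (+3 fires, +6 burnt)
Step 5: cell (3,1)='.' (+1 fires, +3 burnt)
Step 6: cell (3,1)='.' (+0 fires, +1 burnt)
  fire out at step 6

2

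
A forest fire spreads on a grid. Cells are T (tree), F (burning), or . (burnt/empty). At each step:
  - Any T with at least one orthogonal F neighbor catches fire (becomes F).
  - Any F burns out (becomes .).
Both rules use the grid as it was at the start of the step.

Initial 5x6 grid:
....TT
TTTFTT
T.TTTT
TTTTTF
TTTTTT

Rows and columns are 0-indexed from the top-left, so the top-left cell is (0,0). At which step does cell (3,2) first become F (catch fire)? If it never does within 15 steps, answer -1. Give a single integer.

Step 1: cell (3,2)='T' (+6 fires, +2 burnt)
Step 2: cell (3,2)='T' (+7 fires, +6 burnt)
Step 3: cell (3,2)='F' (+4 fires, +7 burnt)
  -> target ignites at step 3
Step 4: cell (3,2)='.' (+3 fires, +4 burnt)
Step 5: cell (3,2)='.' (+2 fires, +3 burnt)
Step 6: cell (3,2)='.' (+1 fires, +2 burnt)
Step 7: cell (3,2)='.' (+0 fires, +1 burnt)
  fire out at step 7

3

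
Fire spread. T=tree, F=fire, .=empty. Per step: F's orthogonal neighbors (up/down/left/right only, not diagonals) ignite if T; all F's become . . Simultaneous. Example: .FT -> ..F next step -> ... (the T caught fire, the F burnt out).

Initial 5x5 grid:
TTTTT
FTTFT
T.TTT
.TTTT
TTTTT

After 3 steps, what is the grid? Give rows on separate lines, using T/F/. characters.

Step 1: 7 trees catch fire, 2 burn out
  FTTFT
  .FF.F
  F.TFT
  .TTTT
  TTTTT
Step 2: 6 trees catch fire, 7 burn out
  .FF.F
  .....
  ..F.F
  .TTFT
  TTTTT
Step 3: 3 trees catch fire, 6 burn out
  .....
  .....
  .....
  .TF.F
  TTTFT

.....
.....
.....
.TF.F
TTTFT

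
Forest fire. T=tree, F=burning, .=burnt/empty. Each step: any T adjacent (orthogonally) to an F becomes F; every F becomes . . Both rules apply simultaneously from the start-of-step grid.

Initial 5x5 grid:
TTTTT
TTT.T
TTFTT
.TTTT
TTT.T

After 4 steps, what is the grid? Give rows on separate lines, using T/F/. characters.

Step 1: 4 trees catch fire, 1 burn out
  TTTTT
  TTF.T
  TF.FT
  .TFTT
  TTT.T
Step 2: 7 trees catch fire, 4 burn out
  TTFTT
  TF..T
  F...F
  .F.FT
  TTF.T
Step 3: 6 trees catch fire, 7 burn out
  TF.FT
  F...F
  .....
  ....F
  TF..T
Step 4: 4 trees catch fire, 6 burn out
  F...F
  .....
  .....
  .....
  F...F

F...F
.....
.....
.....
F...F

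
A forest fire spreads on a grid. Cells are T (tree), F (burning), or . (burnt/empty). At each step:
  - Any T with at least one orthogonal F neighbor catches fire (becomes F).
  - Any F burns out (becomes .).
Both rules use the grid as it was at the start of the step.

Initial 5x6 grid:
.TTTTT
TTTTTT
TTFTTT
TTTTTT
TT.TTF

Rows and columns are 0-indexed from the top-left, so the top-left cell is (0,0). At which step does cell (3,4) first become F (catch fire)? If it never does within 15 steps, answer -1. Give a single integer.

Step 1: cell (3,4)='T' (+6 fires, +2 burnt)
Step 2: cell (3,4)='F' (+10 fires, +6 burnt)
  -> target ignites at step 2
Step 3: cell (3,4)='.' (+7 fires, +10 burnt)
Step 4: cell (3,4)='.' (+3 fires, +7 burnt)
Step 5: cell (3,4)='.' (+0 fires, +3 burnt)
  fire out at step 5

2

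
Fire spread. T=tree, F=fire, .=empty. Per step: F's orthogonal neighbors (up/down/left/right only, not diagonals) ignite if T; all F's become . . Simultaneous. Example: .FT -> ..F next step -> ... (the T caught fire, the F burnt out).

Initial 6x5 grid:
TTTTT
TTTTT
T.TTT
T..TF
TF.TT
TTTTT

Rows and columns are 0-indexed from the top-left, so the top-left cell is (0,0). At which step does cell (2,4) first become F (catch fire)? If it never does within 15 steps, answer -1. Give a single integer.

Step 1: cell (2,4)='F' (+5 fires, +2 burnt)
  -> target ignites at step 1
Step 2: cell (2,4)='.' (+7 fires, +5 burnt)
Step 3: cell (2,4)='.' (+5 fires, +7 burnt)
Step 4: cell (2,4)='.' (+3 fires, +5 burnt)
Step 5: cell (2,4)='.' (+3 fires, +3 burnt)
Step 6: cell (2,4)='.' (+1 fires, +3 burnt)
Step 7: cell (2,4)='.' (+0 fires, +1 burnt)
  fire out at step 7

1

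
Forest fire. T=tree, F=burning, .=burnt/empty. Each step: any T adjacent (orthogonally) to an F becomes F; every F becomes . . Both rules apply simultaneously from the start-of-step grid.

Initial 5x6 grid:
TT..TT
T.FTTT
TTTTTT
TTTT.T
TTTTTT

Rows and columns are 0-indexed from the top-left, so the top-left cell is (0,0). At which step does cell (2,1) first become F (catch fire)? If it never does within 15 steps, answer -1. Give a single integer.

Step 1: cell (2,1)='T' (+2 fires, +1 burnt)
Step 2: cell (2,1)='F' (+4 fires, +2 burnt)
  -> target ignites at step 2
Step 3: cell (2,1)='.' (+7 fires, +4 burnt)
Step 4: cell (2,1)='.' (+6 fires, +7 burnt)
Step 5: cell (2,1)='.' (+4 fires, +6 burnt)
Step 6: cell (2,1)='.' (+2 fires, +4 burnt)
Step 7: cell (2,1)='.' (+0 fires, +2 burnt)
  fire out at step 7

2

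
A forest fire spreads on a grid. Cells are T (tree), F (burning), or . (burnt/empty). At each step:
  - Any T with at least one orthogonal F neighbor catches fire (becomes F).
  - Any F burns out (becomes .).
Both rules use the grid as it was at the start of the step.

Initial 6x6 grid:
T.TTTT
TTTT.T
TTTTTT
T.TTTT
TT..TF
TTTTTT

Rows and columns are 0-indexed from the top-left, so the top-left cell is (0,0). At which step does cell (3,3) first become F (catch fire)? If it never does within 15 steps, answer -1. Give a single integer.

Step 1: cell (3,3)='T' (+3 fires, +1 burnt)
Step 2: cell (3,3)='T' (+3 fires, +3 burnt)
Step 3: cell (3,3)='F' (+4 fires, +3 burnt)
  -> target ignites at step 3
Step 4: cell (3,3)='.' (+4 fires, +4 burnt)
Step 5: cell (3,3)='.' (+4 fires, +4 burnt)
Step 6: cell (3,3)='.' (+5 fires, +4 burnt)
Step 7: cell (3,3)='.' (+4 fires, +5 burnt)
Step 8: cell (3,3)='.' (+2 fires, +4 burnt)
Step 9: cell (3,3)='.' (+1 fires, +2 burnt)
Step 10: cell (3,3)='.' (+0 fires, +1 burnt)
  fire out at step 10

3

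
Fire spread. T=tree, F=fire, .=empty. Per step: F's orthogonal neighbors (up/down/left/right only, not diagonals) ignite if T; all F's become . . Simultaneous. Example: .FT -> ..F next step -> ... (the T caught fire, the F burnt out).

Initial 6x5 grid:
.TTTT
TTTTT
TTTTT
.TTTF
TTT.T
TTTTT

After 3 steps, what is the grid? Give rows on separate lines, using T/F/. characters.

Step 1: 3 trees catch fire, 1 burn out
  .TTTT
  TTTTT
  TTTTF
  .TTF.
  TTT.F
  TTTTT
Step 2: 4 trees catch fire, 3 burn out
  .TTTT
  TTTTF
  TTTF.
  .TF..
  TTT..
  TTTTF
Step 3: 6 trees catch fire, 4 burn out
  .TTTF
  TTTF.
  TTF..
  .F...
  TTF..
  TTTF.

.TTTF
TTTF.
TTF..
.F...
TTF..
TTTF.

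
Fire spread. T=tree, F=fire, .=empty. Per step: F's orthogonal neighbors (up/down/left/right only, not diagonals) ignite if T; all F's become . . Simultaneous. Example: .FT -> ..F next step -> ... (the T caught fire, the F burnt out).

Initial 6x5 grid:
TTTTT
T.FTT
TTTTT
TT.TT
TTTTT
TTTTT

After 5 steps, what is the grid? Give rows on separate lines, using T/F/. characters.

Step 1: 3 trees catch fire, 1 burn out
  TTFTT
  T..FT
  TTFTT
  TT.TT
  TTTTT
  TTTTT
Step 2: 5 trees catch fire, 3 burn out
  TF.FT
  T...F
  TF.FT
  TT.TT
  TTTTT
  TTTTT
Step 3: 6 trees catch fire, 5 burn out
  F...F
  T....
  F...F
  TF.FT
  TTTTT
  TTTTT
Step 4: 5 trees catch fire, 6 burn out
  .....
  F....
  .....
  F...F
  TFTFT
  TTTTT
Step 5: 5 trees catch fire, 5 burn out
  .....
  .....
  .....
  .....
  F.F.F
  TFTFT

.....
.....
.....
.....
F.F.F
TFTFT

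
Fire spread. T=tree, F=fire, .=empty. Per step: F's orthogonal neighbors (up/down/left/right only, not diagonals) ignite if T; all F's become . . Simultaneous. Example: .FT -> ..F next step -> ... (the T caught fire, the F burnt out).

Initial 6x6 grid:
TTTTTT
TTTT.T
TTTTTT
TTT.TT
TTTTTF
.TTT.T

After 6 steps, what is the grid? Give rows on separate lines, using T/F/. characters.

Step 1: 3 trees catch fire, 1 burn out
  TTTTTT
  TTTT.T
  TTTTTT
  TTT.TF
  TTTTF.
  .TTT.F
Step 2: 3 trees catch fire, 3 burn out
  TTTTTT
  TTTT.T
  TTTTTF
  TTT.F.
  TTTF..
  .TTT..
Step 3: 4 trees catch fire, 3 burn out
  TTTTTT
  TTTT.F
  TTTTF.
  TTT...
  TTF...
  .TTF..
Step 4: 5 trees catch fire, 4 burn out
  TTTTTF
  TTTT..
  TTTF..
  TTF...
  TF....
  .TF...
Step 5: 6 trees catch fire, 5 burn out
  TTTTF.
  TTTF..
  TTF...
  TF....
  F.....
  .F....
Step 6: 4 trees catch fire, 6 burn out
  TTTF..
  TTF...
  TF....
  F.....
  ......
  ......

TTTF..
TTF...
TF....
F.....
......
......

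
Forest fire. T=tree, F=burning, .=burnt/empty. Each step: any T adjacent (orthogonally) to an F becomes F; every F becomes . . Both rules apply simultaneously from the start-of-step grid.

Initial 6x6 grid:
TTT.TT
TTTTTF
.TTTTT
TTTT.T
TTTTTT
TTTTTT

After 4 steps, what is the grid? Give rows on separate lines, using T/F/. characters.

Step 1: 3 trees catch fire, 1 burn out
  TTT.TF
  TTTTF.
  .TTTTF
  TTTT.T
  TTTTTT
  TTTTTT
Step 2: 4 trees catch fire, 3 burn out
  TTT.F.
  TTTF..
  .TTTF.
  TTTT.F
  TTTTTT
  TTTTTT
Step 3: 3 trees catch fire, 4 burn out
  TTT...
  TTF...
  .TTF..
  TTTT..
  TTTTTF
  TTTTTT
Step 4: 6 trees catch fire, 3 burn out
  TTF...
  TF....
  .TF...
  TTTF..
  TTTTF.
  TTTTTF

TTF...
TF....
.TF...
TTTF..
TTTTF.
TTTTTF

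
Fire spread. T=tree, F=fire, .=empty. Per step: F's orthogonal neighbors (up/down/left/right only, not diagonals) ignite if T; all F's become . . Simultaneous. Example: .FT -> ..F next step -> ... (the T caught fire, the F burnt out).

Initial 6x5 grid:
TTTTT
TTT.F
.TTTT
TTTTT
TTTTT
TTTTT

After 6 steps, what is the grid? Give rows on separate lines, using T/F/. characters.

Step 1: 2 trees catch fire, 1 burn out
  TTTTF
  TTT..
  .TTTF
  TTTTT
  TTTTT
  TTTTT
Step 2: 3 trees catch fire, 2 burn out
  TTTF.
  TTT..
  .TTF.
  TTTTF
  TTTTT
  TTTTT
Step 3: 4 trees catch fire, 3 burn out
  TTF..
  TTT..
  .TF..
  TTTF.
  TTTTF
  TTTTT
Step 4: 6 trees catch fire, 4 burn out
  TF...
  TTF..
  .F...
  TTF..
  TTTF.
  TTTTF
Step 5: 5 trees catch fire, 6 burn out
  F....
  TF...
  .....
  TF...
  TTF..
  TTTF.
Step 6: 4 trees catch fire, 5 burn out
  .....
  F....
  .....
  F....
  TF...
  TTF..

.....
F....
.....
F....
TF...
TTF..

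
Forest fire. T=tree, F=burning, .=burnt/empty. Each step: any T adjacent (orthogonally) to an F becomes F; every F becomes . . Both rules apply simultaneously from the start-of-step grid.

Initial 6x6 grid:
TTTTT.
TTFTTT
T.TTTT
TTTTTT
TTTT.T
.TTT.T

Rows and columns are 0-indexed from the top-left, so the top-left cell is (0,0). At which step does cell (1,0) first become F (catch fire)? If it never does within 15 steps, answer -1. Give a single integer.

Step 1: cell (1,0)='T' (+4 fires, +1 burnt)
Step 2: cell (1,0)='F' (+6 fires, +4 burnt)
  -> target ignites at step 2
Step 3: cell (1,0)='.' (+8 fires, +6 burnt)
Step 4: cell (1,0)='.' (+6 fires, +8 burnt)
Step 5: cell (1,0)='.' (+4 fires, +6 burnt)
Step 6: cell (1,0)='.' (+1 fires, +4 burnt)
Step 7: cell (1,0)='.' (+1 fires, +1 burnt)
Step 8: cell (1,0)='.' (+0 fires, +1 burnt)
  fire out at step 8

2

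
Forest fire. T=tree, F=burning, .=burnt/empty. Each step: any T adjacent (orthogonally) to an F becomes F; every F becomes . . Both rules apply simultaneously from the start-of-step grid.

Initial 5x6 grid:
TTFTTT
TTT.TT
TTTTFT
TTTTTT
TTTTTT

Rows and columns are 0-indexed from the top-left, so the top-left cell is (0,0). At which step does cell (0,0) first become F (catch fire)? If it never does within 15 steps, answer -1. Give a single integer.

Step 1: cell (0,0)='T' (+7 fires, +2 burnt)
Step 2: cell (0,0)='F' (+8 fires, +7 burnt)
  -> target ignites at step 2
Step 3: cell (0,0)='.' (+6 fires, +8 burnt)
Step 4: cell (0,0)='.' (+3 fires, +6 burnt)
Step 5: cell (0,0)='.' (+2 fires, +3 burnt)
Step 6: cell (0,0)='.' (+1 fires, +2 burnt)
Step 7: cell (0,0)='.' (+0 fires, +1 burnt)
  fire out at step 7

2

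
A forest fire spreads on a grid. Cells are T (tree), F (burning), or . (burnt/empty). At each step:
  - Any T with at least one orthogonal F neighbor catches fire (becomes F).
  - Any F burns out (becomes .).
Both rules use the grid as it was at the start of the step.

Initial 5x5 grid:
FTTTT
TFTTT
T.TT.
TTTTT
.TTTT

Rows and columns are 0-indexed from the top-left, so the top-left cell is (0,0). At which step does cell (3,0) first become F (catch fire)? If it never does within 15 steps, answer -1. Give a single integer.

Step 1: cell (3,0)='T' (+3 fires, +2 burnt)
Step 2: cell (3,0)='T' (+4 fires, +3 burnt)
Step 3: cell (3,0)='F' (+5 fires, +4 burnt)
  -> target ignites at step 3
Step 4: cell (3,0)='.' (+4 fires, +5 burnt)
Step 5: cell (3,0)='.' (+3 fires, +4 burnt)
Step 6: cell (3,0)='.' (+1 fires, +3 burnt)
Step 7: cell (3,0)='.' (+0 fires, +1 burnt)
  fire out at step 7

3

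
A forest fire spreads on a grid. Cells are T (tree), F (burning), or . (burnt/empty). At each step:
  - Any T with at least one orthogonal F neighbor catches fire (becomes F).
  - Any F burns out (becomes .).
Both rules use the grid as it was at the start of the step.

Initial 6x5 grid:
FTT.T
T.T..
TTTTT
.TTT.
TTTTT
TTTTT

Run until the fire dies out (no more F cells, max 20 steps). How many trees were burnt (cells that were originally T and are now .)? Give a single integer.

Answer: 22

Derivation:
Step 1: +2 fires, +1 burnt (F count now 2)
Step 2: +2 fires, +2 burnt (F count now 2)
Step 3: +2 fires, +2 burnt (F count now 2)
Step 4: +2 fires, +2 burnt (F count now 2)
Step 5: +3 fires, +2 burnt (F count now 3)
Step 6: +5 fires, +3 burnt (F count now 5)
Step 7: +3 fires, +5 burnt (F count now 3)
Step 8: +2 fires, +3 burnt (F count now 2)
Step 9: +1 fires, +2 burnt (F count now 1)
Step 10: +0 fires, +1 burnt (F count now 0)
Fire out after step 10
Initially T: 23, now '.': 29
Total burnt (originally-T cells now '.'): 22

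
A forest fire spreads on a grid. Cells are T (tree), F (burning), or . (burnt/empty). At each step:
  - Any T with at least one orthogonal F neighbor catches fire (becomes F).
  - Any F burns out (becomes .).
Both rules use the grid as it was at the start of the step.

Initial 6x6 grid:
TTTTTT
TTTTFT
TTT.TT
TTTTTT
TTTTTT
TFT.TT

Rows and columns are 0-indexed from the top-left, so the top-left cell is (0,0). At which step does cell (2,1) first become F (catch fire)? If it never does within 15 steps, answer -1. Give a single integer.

Step 1: cell (2,1)='T' (+7 fires, +2 burnt)
Step 2: cell (2,1)='T' (+8 fires, +7 burnt)
Step 3: cell (2,1)='F' (+10 fires, +8 burnt)
  -> target ignites at step 3
Step 4: cell (2,1)='.' (+5 fires, +10 burnt)
Step 5: cell (2,1)='.' (+2 fires, +5 burnt)
Step 6: cell (2,1)='.' (+0 fires, +2 burnt)
  fire out at step 6

3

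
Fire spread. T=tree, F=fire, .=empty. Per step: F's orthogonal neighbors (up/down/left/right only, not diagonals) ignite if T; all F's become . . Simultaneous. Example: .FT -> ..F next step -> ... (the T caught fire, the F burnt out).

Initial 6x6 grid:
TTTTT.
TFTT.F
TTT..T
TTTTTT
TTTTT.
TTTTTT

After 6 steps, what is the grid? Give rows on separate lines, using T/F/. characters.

Step 1: 5 trees catch fire, 2 burn out
  TFTTT.
  F.FT..
  TFT..F
  TTTTTT
  TTTTT.
  TTTTTT
Step 2: 7 trees catch fire, 5 burn out
  F.FTT.
  ...F..
  F.F...
  TFTTTF
  TTTTT.
  TTTTTT
Step 3: 5 trees catch fire, 7 burn out
  ...FT.
  ......
  ......
  F.FTF.
  TFTTT.
  TTTTTT
Step 4: 6 trees catch fire, 5 burn out
  ....F.
  ......
  ......
  ...F..
  F.FTF.
  TFTTTT
Step 5: 4 trees catch fire, 6 burn out
  ......
  ......
  ......
  ......
  ...F..
  F.FTFT
Step 6: 2 trees catch fire, 4 burn out
  ......
  ......
  ......
  ......
  ......
  ...F.F

......
......
......
......
......
...F.F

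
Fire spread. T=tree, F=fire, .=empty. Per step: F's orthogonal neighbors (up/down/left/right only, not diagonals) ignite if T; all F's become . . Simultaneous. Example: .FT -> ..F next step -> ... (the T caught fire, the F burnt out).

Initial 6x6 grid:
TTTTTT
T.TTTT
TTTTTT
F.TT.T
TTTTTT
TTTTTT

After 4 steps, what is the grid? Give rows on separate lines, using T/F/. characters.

Step 1: 2 trees catch fire, 1 burn out
  TTTTTT
  T.TTTT
  FTTTTT
  ..TT.T
  FTTTTT
  TTTTTT
Step 2: 4 trees catch fire, 2 burn out
  TTTTTT
  F.TTTT
  .FTTTT
  ..TT.T
  .FTTTT
  FTTTTT
Step 3: 4 trees catch fire, 4 burn out
  FTTTTT
  ..TTTT
  ..FTTT
  ..TT.T
  ..FTTT
  .FTTTT
Step 4: 6 trees catch fire, 4 burn out
  .FTTTT
  ..FTTT
  ...FTT
  ..FT.T
  ...FTT
  ..FTTT

.FTTTT
..FTTT
...FTT
..FT.T
...FTT
..FTTT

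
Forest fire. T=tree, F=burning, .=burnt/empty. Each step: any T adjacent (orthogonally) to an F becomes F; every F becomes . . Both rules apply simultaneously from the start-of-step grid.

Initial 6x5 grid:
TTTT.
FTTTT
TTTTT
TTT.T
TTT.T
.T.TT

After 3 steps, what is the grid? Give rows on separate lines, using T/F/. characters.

Step 1: 3 trees catch fire, 1 burn out
  FTTT.
  .FTTT
  FTTTT
  TTT.T
  TTT.T
  .T.TT
Step 2: 4 trees catch fire, 3 burn out
  .FTT.
  ..FTT
  .FTTT
  FTT.T
  TTT.T
  .T.TT
Step 3: 5 trees catch fire, 4 burn out
  ..FT.
  ...FT
  ..FTT
  .FT.T
  FTT.T
  .T.TT

..FT.
...FT
..FTT
.FT.T
FTT.T
.T.TT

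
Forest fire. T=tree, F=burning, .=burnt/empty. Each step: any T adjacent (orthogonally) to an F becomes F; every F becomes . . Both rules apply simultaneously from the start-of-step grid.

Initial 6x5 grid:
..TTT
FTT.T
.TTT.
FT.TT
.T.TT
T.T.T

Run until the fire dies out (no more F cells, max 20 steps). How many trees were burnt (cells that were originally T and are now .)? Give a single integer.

Step 1: +2 fires, +2 burnt (F count now 2)
Step 2: +3 fires, +2 burnt (F count now 3)
Step 3: +2 fires, +3 burnt (F count now 2)
Step 4: +2 fires, +2 burnt (F count now 2)
Step 5: +2 fires, +2 burnt (F count now 2)
Step 6: +3 fires, +2 burnt (F count now 3)
Step 7: +1 fires, +3 burnt (F count now 1)
Step 8: +1 fires, +1 burnt (F count now 1)
Step 9: +0 fires, +1 burnt (F count now 0)
Fire out after step 9
Initially T: 18, now '.': 28
Total burnt (originally-T cells now '.'): 16

Answer: 16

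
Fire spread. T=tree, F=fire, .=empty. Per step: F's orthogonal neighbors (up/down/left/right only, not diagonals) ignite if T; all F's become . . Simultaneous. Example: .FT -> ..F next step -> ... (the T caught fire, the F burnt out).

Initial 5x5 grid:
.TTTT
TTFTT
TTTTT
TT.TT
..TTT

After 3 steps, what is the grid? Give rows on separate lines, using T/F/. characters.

Step 1: 4 trees catch fire, 1 burn out
  .TFTT
  TF.FT
  TTFTT
  TT.TT
  ..TTT
Step 2: 6 trees catch fire, 4 burn out
  .F.FT
  F...F
  TF.FT
  TT.TT
  ..TTT
Step 3: 5 trees catch fire, 6 burn out
  ....F
  .....
  F...F
  TF.FT
  ..TTT

....F
.....
F...F
TF.FT
..TTT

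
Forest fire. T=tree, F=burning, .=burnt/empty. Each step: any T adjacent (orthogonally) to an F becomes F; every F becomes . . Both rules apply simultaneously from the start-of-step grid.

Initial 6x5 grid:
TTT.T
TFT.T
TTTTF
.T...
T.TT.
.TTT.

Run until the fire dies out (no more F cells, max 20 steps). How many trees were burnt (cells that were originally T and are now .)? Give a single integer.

Answer: 12

Derivation:
Step 1: +6 fires, +2 burnt (F count now 6)
Step 2: +6 fires, +6 burnt (F count now 6)
Step 3: +0 fires, +6 burnt (F count now 0)
Fire out after step 3
Initially T: 18, now '.': 24
Total burnt (originally-T cells now '.'): 12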